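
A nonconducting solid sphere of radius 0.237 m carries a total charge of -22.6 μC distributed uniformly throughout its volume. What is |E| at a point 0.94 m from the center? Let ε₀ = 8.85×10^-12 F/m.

Symmetry ⇒ E = E(r) r̂. Gaussian sphere of radius r = 0.94 m (r > R, so the entire charge is enclosed).
Q_enc = -22.6 μC = -2.26e-5 C.
Since E is radial and uniform over the Gaussian sphere, Φ = E·4πr² = Q_enc/ε₀.
E = |Q_enc|/(4πε₀r²) = (2.26×10^-5)/(4π·8.85×10^-12·(0.94)²) = 2.30×10^5 N/C.

E ≈ 2.30×10^5 N/C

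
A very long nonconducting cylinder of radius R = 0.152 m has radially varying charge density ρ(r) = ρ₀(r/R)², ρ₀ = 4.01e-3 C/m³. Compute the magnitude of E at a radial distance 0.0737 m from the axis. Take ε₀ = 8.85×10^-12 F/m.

Choose a coaxial cylinder of radius r = 0.0737 m (arbitrary length L) as the Gaussian surface (r < R).
Integrating ρ over the cross-section to radius r: λ_enc = (2πρ₀/R²) ∫₀^r r'^3 dr' = 2πρ₀ r^4/(4·R²) = 8.044×10^-6 C/m.
Since E is radial and uniform over the curved surface, Φ = E·2πrL = Q_enc/ε₀ = λ_enc L/ε₀.
E = |λ_enc|/(2πε₀r) = (8.044e-6)/(2π·8.85×10^-12·0.0737) = 1.96×10^6 N/C.

|E| ≈ 1.96×10^6 N/C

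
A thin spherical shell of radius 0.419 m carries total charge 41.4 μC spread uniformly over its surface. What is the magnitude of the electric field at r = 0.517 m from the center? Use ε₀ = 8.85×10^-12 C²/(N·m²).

By spherical symmetry E is radial; choose a Gaussian sphere of radius r = 0.517 m (r > 0.419 m).
The entire shell is enclosed: Q_enc = 4.14×10^-5 C.
By Gauss's law, ∮E·dA = E·4πr² = Q_enc/ε₀.
E = |Q_enc|/(4πε₀r²) = (4.14e-5)/(4π·8.85×10^-12·(0.517)²) = 1.39e6 N/C.

|E| = 1.39×10^6 V/m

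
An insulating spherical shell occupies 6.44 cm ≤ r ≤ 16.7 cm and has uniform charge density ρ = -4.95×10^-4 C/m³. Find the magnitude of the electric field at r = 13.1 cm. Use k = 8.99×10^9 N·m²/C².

|E| ≈ 2.15×10^6 V/m

Use a concentric Gaussian sphere at r = 13.1 cm (within the shell material, 6.44 cm < r < 16.7 cm).
Only the shell between 6.44 cm and r is enclosed: Q_enc = ρ·(4π/3)(r³ − a³) = (-4.95×10^-4)·(4π/3)·((0.131)³ − (0.0644)³) = -4.108×10^-6 C.
Gauss's law: E·4πr² = Q_enc/ε₀.
E = k|Q_enc|/r² = (8.99×10^9)(4.108×10^-6)/(0.131)² = 2.15e6 N/C.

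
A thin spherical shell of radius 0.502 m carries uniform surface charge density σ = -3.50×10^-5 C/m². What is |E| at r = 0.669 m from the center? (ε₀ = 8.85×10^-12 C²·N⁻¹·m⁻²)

By spherical symmetry E is radial; choose a Gaussian sphere of radius r = 0.669 m (r > 0.502 m).
The entire shell is enclosed: Q_enc = σ·4πR² = (-3.50e-5)·4π·(0.502)² = -1.108×10^-4 C.
Applying ∮E·dA = Q_enc/ε₀ with Φ = E(4πr²):
E = |Q_enc|/(4πε₀r²) = (1.108×10^-4)/(4π·8.85×10^-12·(0.669)²) = 2.23×10^6 N/C.

2.23×10^6 N/C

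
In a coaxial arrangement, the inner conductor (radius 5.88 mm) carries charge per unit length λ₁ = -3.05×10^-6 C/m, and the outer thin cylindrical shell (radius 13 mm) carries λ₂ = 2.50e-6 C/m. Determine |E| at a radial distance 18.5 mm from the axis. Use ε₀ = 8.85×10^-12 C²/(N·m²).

By cylindrical symmetry E is radial; use a coaxial Gaussian cylinder of radius 18.5 mm and length L (r > 13 mm, enclosing both).
λ_enc = λ₁ + λ₂ = (-3.05×10^-6) + (2.50×10^-6) = -5.50e-7 C/m.
Since E is radial and uniform over the curved surface, Φ = E·2πrL = Q_enc/ε₀ = λ_enc L/ε₀.
E = |λ_enc|/(2πε₀r) = (5.50e-7)/(2π·8.85×10^-12·0.0185) = 5.35×10^5 N/C.

E ≈ 5.35×10^5 V/m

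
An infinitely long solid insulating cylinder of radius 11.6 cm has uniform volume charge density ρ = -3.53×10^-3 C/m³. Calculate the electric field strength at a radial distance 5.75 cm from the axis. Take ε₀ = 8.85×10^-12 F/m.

By cylindrical symmetry E is radial; use a coaxial Gaussian cylinder of radius 5.75 cm and length L (r < R).
Charge inside radius r per length L is ρ·πr²·L, so λ_enc = ρπr² = -3.667e-5 C/m.
Gauss's law: E·2πrL = λ_enc L/ε₀.
E = |λ_enc|/(2πε₀r) = (3.667×10^-5)/(2π·8.85×10^-12·0.0575) = 1.15e7 N/C.

1.15×10^7 N/C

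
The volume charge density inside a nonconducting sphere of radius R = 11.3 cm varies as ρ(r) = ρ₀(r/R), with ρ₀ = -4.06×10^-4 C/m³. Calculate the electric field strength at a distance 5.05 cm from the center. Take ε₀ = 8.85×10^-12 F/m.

2.59×10^5 V/m

By spherical symmetry E is radial; choose a Gaussian sphere of radius r = 5.05 cm (r < R).
Q_enc = ∫₀^r ρ(r')·4πr'² dr' = (4πρ₀/R) ∫₀^r r'^3 dr' = 4πρ₀ r^4/(4·R) = -7.341×10^-8 C.
Since E is radial and uniform over the Gaussian sphere, Φ = E·4πr² = Q_enc/ε₀.
E = |Q_enc|/(4πε₀r²) = (7.341×10^-8)/(4π·8.85×10^-12·(0.0505)²) = 2.59e5 N/C.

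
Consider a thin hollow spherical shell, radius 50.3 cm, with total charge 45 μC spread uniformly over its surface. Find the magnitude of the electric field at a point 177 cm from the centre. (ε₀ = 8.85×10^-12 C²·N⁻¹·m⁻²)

Use a concentric Gaussian sphere at r = 177 cm (r > 50.3 cm).
The entire shell is enclosed: Q_enc = 4.50×10^-5 C.
Since E is radial and uniform over the Gaussian sphere, Φ = E·4πr² = Q_enc/ε₀.
E = |Q_enc|/(4πε₀r²) = (4.50×10^-5)/(4π·8.85×10^-12·(1.77)²) = 1.29×10^5 N/C.

1.29×10^5 V/m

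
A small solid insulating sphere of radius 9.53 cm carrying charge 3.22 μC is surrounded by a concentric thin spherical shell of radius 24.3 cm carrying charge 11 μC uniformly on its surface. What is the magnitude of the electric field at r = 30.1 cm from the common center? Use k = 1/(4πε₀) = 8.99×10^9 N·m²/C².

By spherical symmetry E is radial; choose a Gaussian sphere of radius r = 30.1 cm (r > 24.3 cm, enclosing both).
Q_enc = (3.22 μC) + (11 μC) = 1.422×10^-5 C.
Gauss's law: E·4πr² = Q_enc/ε₀.
E = k|Q_enc|/r² = (8.99×10^9)(1.422e-5)/(0.301)² = 1.41×10^6 N/C.

E = 1.41e6 N/C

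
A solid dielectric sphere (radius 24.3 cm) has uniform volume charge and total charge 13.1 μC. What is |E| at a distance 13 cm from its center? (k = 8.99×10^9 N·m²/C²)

By spherical symmetry E is radial; choose a Gaussian sphere of radius r = 13 cm (r < R).
Only the charge within r is enclosed: Q_enc = Q·(r/R)³ = (13.1 μC)·(13 cm/24.3 cm)³ = 2.006×10^-6 C.
Applying ∮E·dA = Q_enc/ε₀ with Φ = E(4πr²):
E = k|Q_enc|/r² = (8.99×10^9)(2.006×10^-6)/(0.13)² = 1.07×10^6 N/C.

E ≈ 1.07e6 V/m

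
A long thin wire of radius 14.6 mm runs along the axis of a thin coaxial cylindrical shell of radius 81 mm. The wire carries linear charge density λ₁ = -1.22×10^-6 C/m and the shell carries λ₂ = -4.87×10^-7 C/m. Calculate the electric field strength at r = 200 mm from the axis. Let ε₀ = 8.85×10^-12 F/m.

Take a coaxial cylindrical Gaussian surface of radius r = 200 mm and length L (r > 81 mm, enclosing both).
λ_enc = λ₁ + λ₂ = (-1.22×10^-6) + (-4.87e-7) = -1.707e-6 C/m.
Since E is radial and uniform over the curved surface, Φ = E·2πrL = Q_enc/ε₀ = λ_enc L/ε₀.
E = |λ_enc|/(2πε₀r) = (1.707e-6)/(2π·8.85×10^-12·0.2) = 1.53×10^5 N/C.

E ≈ 1.53×10^5 N/C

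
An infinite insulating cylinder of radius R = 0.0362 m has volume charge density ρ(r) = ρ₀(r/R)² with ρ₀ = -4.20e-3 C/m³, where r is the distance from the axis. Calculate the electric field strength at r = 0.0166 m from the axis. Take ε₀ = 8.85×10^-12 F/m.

Coaxial Gaussian cylinder, radius r = 0.0166 m, length L (r < R).
λ_enc = ∫₀^r ρ(r')·2πr' dr' = (2πρ₀/R²)·r^4/4 = -3.823×10^-7 C/m.
Since E is radial and uniform over the curved surface, Φ = E·2πrL = Q_enc/ε₀ = λ_enc L/ε₀.
E = |λ_enc|/(2πε₀r) = (3.823×10^-7)/(2π·8.85×10^-12·0.0166) = 4.14×10^5 N/C.

4.14e5 N/C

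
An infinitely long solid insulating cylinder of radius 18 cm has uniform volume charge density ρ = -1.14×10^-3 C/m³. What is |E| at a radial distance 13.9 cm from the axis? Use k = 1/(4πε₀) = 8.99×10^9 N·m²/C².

|E| = 8.95×10^6 V/m

Choose a coaxial cylinder of radius r = 13.9 cm (arbitrary length L) as the Gaussian surface (r < R).
Charge inside radius r per length L is ρ·πr²·L, so λ_enc = ρπr² = -6.92×10^-5 C/m.
Since E is radial and uniform over the curved surface, Φ = E·2πrL = Q_enc/ε₀ = λ_enc L/ε₀.
E = 2k|λ_enc|/r = 2(8.99×10^9)(6.92e-5)/(0.139) = 8.95e6 N/C.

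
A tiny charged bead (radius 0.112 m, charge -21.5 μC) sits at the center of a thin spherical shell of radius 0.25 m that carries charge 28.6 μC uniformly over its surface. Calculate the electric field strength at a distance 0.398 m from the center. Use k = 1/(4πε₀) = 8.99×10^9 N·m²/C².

Symmetry ⇒ E = E(r) r̂. Gaussian sphere of radius r = 0.398 m (r > 0.25 m, enclosing both).
Q_enc = (-21.5 μC) + (28.6 μC) = 7.10e-6 C.
Gauss's law: E·4πr² = Q_enc/ε₀.
E = k|Q_enc|/r² = (8.99×10^9)(7.10e-6)/(0.398)² = 4.03×10^5 N/C.

E ≈ 4.03×10^5 N/C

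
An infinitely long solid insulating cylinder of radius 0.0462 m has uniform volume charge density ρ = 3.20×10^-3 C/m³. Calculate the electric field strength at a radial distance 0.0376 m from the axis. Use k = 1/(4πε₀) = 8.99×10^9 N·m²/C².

6.80×10^6 N/C

Coaxial Gaussian cylinder, radius r = 0.0376 m, length L (r < R).
Charge inside radius r per length L is ρ·πr²·L, so λ_enc = ρπr² = 1.421×10^-5 C/m.
Gauss's law: E·2πrL = λ_enc L/ε₀.
E = 2k|λ_enc|/r = 2(8.99×10^9)(1.421×10^-5)/(0.0376) = 6.80e6 N/C.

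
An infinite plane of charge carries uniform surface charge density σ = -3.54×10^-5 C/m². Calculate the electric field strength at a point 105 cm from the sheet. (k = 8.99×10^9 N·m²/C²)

By planar symmetry E is perpendicular to the sheet and uniform; use a Gaussian pillbox with flat faces of area A on each side of the sheet.
Flux Φ = 2EA and Q_enc = σA, so 2EA = σA/ε₀ ⇒ E = |σ|/(2ε₀), independent of distance.
E = 2πk|σ| = 2π(8.99×10^9)(3.54×10^-5) = 2.00×10^6 N/C.

E ≈ 2.00×10^6 N/C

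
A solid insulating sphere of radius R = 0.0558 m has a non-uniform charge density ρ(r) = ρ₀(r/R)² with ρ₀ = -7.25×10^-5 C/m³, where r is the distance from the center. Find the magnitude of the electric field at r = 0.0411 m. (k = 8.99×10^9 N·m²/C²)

Use a concentric Gaussian sphere at r = 0.0411 m (r < R).
Q_enc = ∫₀^r ρ(r')·4πr'² dr' = (4πρ₀/R²) ∫₀^r r'^4 dr' = 4πρ₀ r^5/(5·R²) = -6.863×10^-9 C.
By Gauss's law, ∮E·dA = E·4πr² = Q_enc/ε₀.
E = k|Q_enc|/r² = (8.99×10^9)(6.863e-9)/(0.0411)² = 3.65e4 N/C.

E ≈ 3.65×10^4 N/C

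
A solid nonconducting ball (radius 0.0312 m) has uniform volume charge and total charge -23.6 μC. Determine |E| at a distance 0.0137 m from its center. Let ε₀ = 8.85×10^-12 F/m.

E ≈ 9.57×10^7 V/m

Use a concentric Gaussian sphere at r = 0.0137 m (r < R).
Only the charge within r is enclosed: Q_enc = Q·(r/R)³ = (-23.6 μC)·(0.0137 m/0.0312 m)³ = -1.998e-6 C.
Since E is radial and uniform over the Gaussian sphere, Φ = E·4πr² = Q_enc/ε₀.
E = |Q_enc|/(4πε₀r²) = (1.998×10^-6)/(4π·8.85×10^-12·(0.0137)²) = 9.57e7 N/C.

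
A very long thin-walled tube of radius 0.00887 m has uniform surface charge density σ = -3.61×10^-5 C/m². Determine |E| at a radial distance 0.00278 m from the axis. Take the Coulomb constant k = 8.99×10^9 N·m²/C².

Take a coaxial cylindrical Gaussian surface of radius r = 0.00278 m and length L (r < 0.00887 m, inside the shell).
No charge is enclosed, so Gauss's law gives E·2πrL = 0 ⇒ E = 0.

E = 0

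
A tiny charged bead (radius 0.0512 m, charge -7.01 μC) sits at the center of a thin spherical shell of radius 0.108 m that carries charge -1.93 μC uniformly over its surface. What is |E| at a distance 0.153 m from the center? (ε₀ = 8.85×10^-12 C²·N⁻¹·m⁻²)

3.43×10^6 N/C

By spherical symmetry E is radial; choose a Gaussian sphere of radius r = 0.153 m (r > 0.108 m, enclosing both).
Q_enc = (-7.01 μC) + (-1.93 μC) = -8.94e-6 C.
By Gauss's law, ∮E·dA = E·4πr² = Q_enc/ε₀.
E = |Q_enc|/(4πε₀r²) = (8.94×10^-6)/(4π·8.85×10^-12·(0.153)²) = 3.43×10^6 N/C.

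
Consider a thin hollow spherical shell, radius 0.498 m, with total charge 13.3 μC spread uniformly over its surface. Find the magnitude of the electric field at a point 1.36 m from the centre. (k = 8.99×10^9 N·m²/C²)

Take a concentric spherical Gaussian surface of radius r = 1.36 m (r > 0.498 m).
The entire shell is enclosed: Q_enc = 1.33×10^-5 C.
Gauss's law: E·4πr² = Q_enc/ε₀.
E = k|Q_enc|/r² = (8.99×10^9)(1.33e-5)/(1.36)² = 6.46×10^4 N/C.

E ≈ 6.46e4 N/C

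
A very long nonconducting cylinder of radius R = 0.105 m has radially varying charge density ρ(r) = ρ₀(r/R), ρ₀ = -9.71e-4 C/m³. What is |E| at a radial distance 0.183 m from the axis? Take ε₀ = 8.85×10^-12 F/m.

|E| ≈ 2.20×10^6 N/C

Choose a coaxial cylinder of radius r = 0.183 m (arbitrary length L) as the Gaussian surface (r > R, full charge per length enclosed).
λ_enc = 2π ∫₀^R ρ₀(r'/R)^1 r' dr' = 2πρ₀R²/3 = -2.242e-5 C/m.
By Gauss's law (flux through the curved wall only), E·2πrL = λ_enc L/ε₀.
E = |λ_enc|/(2πε₀r) = (2.242×10^-5)/(2π·8.85×10^-12·0.183) = 2.20×10^6 N/C.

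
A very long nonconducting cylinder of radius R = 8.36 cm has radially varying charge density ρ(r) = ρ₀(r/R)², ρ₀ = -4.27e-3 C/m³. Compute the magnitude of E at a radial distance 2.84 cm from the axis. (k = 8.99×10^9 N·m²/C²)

|E| = 3.95e5 N/C

Choose a coaxial cylinder of radius r = 2.84 cm (arbitrary length L) as the Gaussian surface (r < R).
λ_enc = ∫₀^r ρ(r')·2πr' dr' = (2πρ₀/R²)·r^4/4 = -6.243e-7 C/m.
Since E is radial and uniform over the curved surface, Φ = E·2πrL = Q_enc/ε₀ = λ_enc L/ε₀.
E = 2k|λ_enc|/r = 2(8.99×10^9)(6.243e-7)/(0.0284) = 3.95×10^5 N/C.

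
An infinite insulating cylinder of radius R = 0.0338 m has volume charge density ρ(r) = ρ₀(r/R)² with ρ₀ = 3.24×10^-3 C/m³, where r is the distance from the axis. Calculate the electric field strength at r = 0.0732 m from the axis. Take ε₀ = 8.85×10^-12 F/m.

E = 1.43e6 N/C

By cylindrical symmetry E is radial; use a coaxial Gaussian cylinder of radius 0.0732 m and length L (r > R, full charge per length enclosed).
λ_enc = 2π ∫₀^R ρ₀(r'/R)^2 r' dr' = 2πρ₀R²/4 = 5.814×10^-6 C/m.
By Gauss's law (flux through the curved wall only), E·2πrL = λ_enc L/ε₀.
E = |λ_enc|/(2πε₀r) = (5.814×10^-6)/(2π·8.85×10^-12·0.0732) = 1.43×10^6 N/C.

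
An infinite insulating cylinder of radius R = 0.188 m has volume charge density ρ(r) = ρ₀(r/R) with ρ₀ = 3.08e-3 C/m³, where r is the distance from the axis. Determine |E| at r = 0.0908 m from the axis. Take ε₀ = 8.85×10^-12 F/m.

E = 5.09×10^6 N/C

Choose a coaxial cylinder of radius r = 0.0908 m (arbitrary length L) as the Gaussian surface (r < R).
Integrating ρ over the cross-section to radius r: λ_enc = (2πρ₀/R) ∫₀^r r'^2 dr' = 2πρ₀ r^3/(3·R) = 2.569e-5 C/m.
By Gauss's law (flux through the curved wall only), E·2πrL = λ_enc L/ε₀.
E = |λ_enc|/(2πε₀r) = (2.569×10^-5)/(2π·8.85×10^-12·0.0908) = 5.09×10^6 N/C.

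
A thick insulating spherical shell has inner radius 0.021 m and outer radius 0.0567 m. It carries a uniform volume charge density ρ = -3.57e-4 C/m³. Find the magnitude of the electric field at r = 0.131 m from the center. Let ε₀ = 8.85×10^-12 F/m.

E = 1.36×10^5 N/C

By spherical symmetry E is radial; choose a Gaussian sphere of radius r = 0.131 m (r > 0.0567 m, enclosing the whole shell).
Q_enc = ρ·(4π/3)(b³ − a³) = (-3.57×10^-4)·(4π/3)·((0.0567)³ − (0.021)³) = -2.587×10^-7 C.
Gauss's law: E·4πr² = Q_enc/ε₀.
E = |Q_enc|/(4πε₀r²) = (2.587×10^-7)/(4π·8.85×10^-12·(0.131)²) = 1.36×10^5 N/C.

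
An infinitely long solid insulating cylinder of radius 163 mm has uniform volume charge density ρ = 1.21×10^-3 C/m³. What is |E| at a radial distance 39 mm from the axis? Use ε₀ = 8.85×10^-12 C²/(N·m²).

By cylindrical symmetry E is radial; use a coaxial Gaussian cylinder of radius 39 mm and length L (r < R).
Charge inside radius r per length L is ρ·πr²·L, so λ_enc = ρπr² = 5.782×10^-6 C/m.
Applying ∮E·dA = Q_enc/ε₀ with the end caps contributing no flux:
E = |λ_enc|/(2πε₀r) = (5.782×10^-6)/(2π·8.85×10^-12·0.039) = 2.67×10^6 N/C.

2.67e6 V/m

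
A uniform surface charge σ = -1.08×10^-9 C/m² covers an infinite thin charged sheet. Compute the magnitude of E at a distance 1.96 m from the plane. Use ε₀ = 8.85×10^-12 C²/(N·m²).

The symmetry is planar: E is normal to the sheet and the same magnitude on both sides. Take a pillbox straddling the sheet with end-cap area A.
Only the two end caps contribute flux: Φ = 2EA. With Q_enc = σA, Gauss's law gives E = |σ|/(2ε₀).
E = |σ|/(2ε₀) = (1.08e-9)/(2·8.85×10^-12) = 61 N/C.

|E| = 61 V/m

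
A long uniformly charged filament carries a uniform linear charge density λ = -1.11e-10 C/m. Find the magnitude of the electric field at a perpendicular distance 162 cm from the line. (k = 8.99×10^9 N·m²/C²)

Take a coaxial cylindrical Gaussian surface of radius r = 162 cm and length L.
Q_enc = λL, so λ_enc = -1.11×10^-10 C/m.
By Gauss's law (flux through the curved wall only), E·2πrL = λ_enc L/ε₀.
E = 2k|λ_enc|/r = 2(8.99×10^9)(1.11×10^-10)/(1.62) = 1.23 N/C.

E = 1.23 N/C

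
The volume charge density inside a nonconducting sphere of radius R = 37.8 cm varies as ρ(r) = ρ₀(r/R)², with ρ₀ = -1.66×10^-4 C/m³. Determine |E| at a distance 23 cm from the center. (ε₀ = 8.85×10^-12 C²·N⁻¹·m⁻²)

Symmetry ⇒ E = E(r) r̂. Gaussian sphere of radius r = 23 cm (r < R).
Integrate the density: Q_enc = 4π ∫₀^r ρ₀(r'/R)^2 r'² dr' = 4πρ₀ r^5/(5·R²) = -1.879e-6 C.
By Gauss's law, ∮E·dA = E·4πr² = Q_enc/ε₀.
E = |Q_enc|/(4πε₀r²) = (1.879×10^-6)/(4π·8.85×10^-12·(0.23)²) = 3.19e5 N/C.

|E| = 3.19e5 N/C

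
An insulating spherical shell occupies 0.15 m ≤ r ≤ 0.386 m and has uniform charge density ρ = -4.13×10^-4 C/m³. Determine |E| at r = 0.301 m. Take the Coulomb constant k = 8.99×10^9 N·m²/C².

4.10×10^6 N/C

By spherical symmetry E is radial; choose a Gaussian sphere of radius r = 0.301 m (within the shell material, 0.15 m < r < 0.386 m).
Only the shell between 0.15 m and r is enclosed: Q_enc = ρ·(4π/3)(r³ − a³) = (-4.13e-4)·(4π/3)·((0.301)³ − (0.15)³) = -4.134×10^-5 C.
By Gauss's law, ∮E·dA = E·4πr² = Q_enc/ε₀.
E = k|Q_enc|/r² = (8.99×10^9)(4.134×10^-5)/(0.301)² = 4.10×10^6 N/C.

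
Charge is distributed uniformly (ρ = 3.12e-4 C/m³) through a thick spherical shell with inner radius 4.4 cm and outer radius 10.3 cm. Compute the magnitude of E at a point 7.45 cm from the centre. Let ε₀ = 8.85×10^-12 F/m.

6.95×10^5 N/C

Take a concentric spherical Gaussian surface of radius r = 7.45 cm (within the shell material, 4.4 cm < r < 10.3 cm).
Only the shell between 4.4 cm and r is enclosed: Q_enc = ρ·(4π/3)(r³ − a³) = (3.12e-4)·(4π/3)·((0.0745)³ − (0.044)³) = 4.291×10^-7 C.
By Gauss's law, ∮E·dA = E·4πr² = Q_enc/ε₀.
E = |Q_enc|/(4πε₀r²) = (4.291×10^-7)/(4π·8.85×10^-12·(0.0745)²) = 6.95×10^5 N/C.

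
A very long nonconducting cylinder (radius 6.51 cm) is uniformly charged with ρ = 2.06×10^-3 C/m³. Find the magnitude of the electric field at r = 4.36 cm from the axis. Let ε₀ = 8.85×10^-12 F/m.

Choose a coaxial cylinder of radius r = 4.36 cm (arbitrary length L) as the Gaussian surface (r < R).
Enclosed charge per unit length: λ_enc = ρ·πr² = (2.06e-3)π(0.0436)² = 1.23×10^-5 C/m.
Since E is radial and uniform over the curved surface, Φ = E·2πrL = Q_enc/ε₀ = λ_enc L/ε₀.
E = |λ_enc|/(2πε₀r) = (1.23e-5)/(2π·8.85×10^-12·0.0436) = 5.07×10^6 N/C.

5.07×10^6 N/C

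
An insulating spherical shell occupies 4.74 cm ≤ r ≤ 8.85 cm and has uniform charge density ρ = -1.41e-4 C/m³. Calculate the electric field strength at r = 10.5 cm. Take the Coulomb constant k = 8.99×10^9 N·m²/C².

Use a concentric Gaussian sphere at r = 10.5 cm (r > 8.85 cm, enclosing the whole shell).
Q_enc = ρ·(4π/3)(b³ − a³) = (-1.41e-4)·(4π/3)·((0.0885)³ − (0.0474)³) = -3.465×10^-7 C.
Applying ∮E·dA = Q_enc/ε₀ with Φ = E(4πr²):
E = k|Q_enc|/r² = (8.99×10^9)(3.465×10^-7)/(0.105)² = 2.83×10^5 N/C.

E ≈ 2.83×10^5 N/C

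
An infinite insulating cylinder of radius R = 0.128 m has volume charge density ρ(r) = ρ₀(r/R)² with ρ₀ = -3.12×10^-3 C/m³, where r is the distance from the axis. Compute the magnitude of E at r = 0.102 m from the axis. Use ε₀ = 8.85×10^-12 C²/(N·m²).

5.71×10^6 N/C

Take a coaxial cylindrical Gaussian surface of radius r = 0.102 m and length L (r < R).
Integrating ρ over the cross-section to radius r: λ_enc = (2πρ₀/R²) ∫₀^r r'^3 dr' = 2πρ₀ r^4/(4·R²) = -3.238×10^-5 C/m.
By Gauss's law (flux through the curved wall only), E·2πrL = λ_enc L/ε₀.
E = |λ_enc|/(2πε₀r) = (3.238×10^-5)/(2π·8.85×10^-12·0.102) = 5.71e6 N/C.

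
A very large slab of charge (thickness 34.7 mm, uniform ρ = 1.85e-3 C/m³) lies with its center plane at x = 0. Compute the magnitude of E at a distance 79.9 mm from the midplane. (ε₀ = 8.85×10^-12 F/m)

3.63×10^6 N/C

The point |x| = 79.9 mm lies outside the slab (half-thickness 0.01735 m). A symmetric pillbox spanning the full slab encloses Q_enc = ρ·d·A.
Flux = 2EA ⇒ E = |ρ|d/(2ε₀), independent of distance outside.
E = (1.85×10^-3)(0.0347)/(2·8.85×10^-12) = 3.63e6 N/C.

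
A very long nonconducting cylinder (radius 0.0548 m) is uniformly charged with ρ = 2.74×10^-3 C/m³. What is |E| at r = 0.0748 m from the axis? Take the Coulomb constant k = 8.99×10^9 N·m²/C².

|E| ≈ 6.21×10^6 V/m

By cylindrical symmetry E is radial; use a coaxial Gaussian cylinder of radius 0.0748 m and length L (r > 0.0548 m, full cross-section enclosed).
λ_enc = ρ·πR² = (2.74×10^-3)π(0.0548)² = 2.585×10^-5 C/m.
Applying ∮E·dA = Q_enc/ε₀ with the end caps contributing no flux:
E = 2k|λ_enc|/r = 2(8.99×10^9)(2.585×10^-5)/(0.0748) = 6.21×10^6 N/C.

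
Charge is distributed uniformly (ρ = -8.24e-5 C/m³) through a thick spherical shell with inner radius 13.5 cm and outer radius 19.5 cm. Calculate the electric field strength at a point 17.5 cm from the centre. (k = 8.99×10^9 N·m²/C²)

E = 2.94e5 V/m

By spherical symmetry E is radial; choose a Gaussian sphere of radius r = 17.5 cm (within the shell material, 13.5 cm < r < 19.5 cm).
Enclosed charge is the volume from a to r: Q_enc = (4π/3)ρ(r³ − a³) = -1.001e-6 C.
Gauss's law: E·4πr² = Q_enc/ε₀.
E = k|Q_enc|/r² = (8.99×10^9)(1.001×10^-6)/(0.175)² = 2.94e5 N/C.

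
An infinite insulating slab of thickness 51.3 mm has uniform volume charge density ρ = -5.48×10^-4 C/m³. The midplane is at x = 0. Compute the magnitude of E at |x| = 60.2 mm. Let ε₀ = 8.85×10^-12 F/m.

The point |x| = 60.2 mm lies outside the slab (half-thickness 0.02565 m). A symmetric pillbox spanning the full slab encloses Q_enc = ρ·d·A.
Flux = 2EA ⇒ E = |ρ|d/(2ε₀), independent of distance outside.
E = (5.48e-4)(0.0513)/(2·8.85×10^-12) = 1.59×10^6 N/C.

E = 1.59×10^6 N/C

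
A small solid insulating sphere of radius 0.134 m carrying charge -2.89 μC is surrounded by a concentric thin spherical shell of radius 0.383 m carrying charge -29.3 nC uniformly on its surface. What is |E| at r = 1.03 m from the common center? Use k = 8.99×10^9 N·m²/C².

2.47×10^4 N/C

Take a concentric spherical Gaussian surface of radius r = 1.03 m (r > 0.383 m, enclosing both).
Q_enc = (-2.89 μC) + (-29.3 nC) = -2.919×10^-6 C.
By Gauss's law, ∮E·dA = E·4πr² = Q_enc/ε₀.
E = k|Q_enc|/r² = (8.99×10^9)(2.919×10^-6)/(1.03)² = 2.47×10^4 N/C.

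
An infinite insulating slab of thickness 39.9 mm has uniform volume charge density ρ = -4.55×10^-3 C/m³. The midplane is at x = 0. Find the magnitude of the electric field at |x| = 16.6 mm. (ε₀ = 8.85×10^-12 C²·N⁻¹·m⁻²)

E = 8.53e6 V/m

By symmetry E is perpendicular to the slab. A Gaussian pillbox from −16.6 mm to +16.6 mm (face area A) lies entirely within the slab.
Q_enc = ρ·(2x)·A and flux = 2EA, so 2EA = 2ρxA/ε₀ ⇒ E = |ρ|x/ε₀.
E = (4.55e-3)(0.0166)/(8.85×10^-12) = 8.53e6 N/C.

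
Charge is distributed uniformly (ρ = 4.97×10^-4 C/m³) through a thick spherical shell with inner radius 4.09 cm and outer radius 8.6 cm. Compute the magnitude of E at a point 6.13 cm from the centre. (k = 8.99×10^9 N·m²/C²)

Symmetry ⇒ E = E(r) r̂. Gaussian sphere of radius r = 6.13 cm (within the shell material, 4.09 cm < r < 8.6 cm).
Enclosed charge is the volume from a to r: Q_enc = (4π/3)ρ(r³ − a³) = 3.371×10^-7 C.
Gauss's law: E·4πr² = Q_enc/ε₀.
E = k|Q_enc|/r² = (8.99×10^9)(3.371×10^-7)/(0.0613)² = 8.07×10^5 N/C.

|E| ≈ 8.07×10^5 V/m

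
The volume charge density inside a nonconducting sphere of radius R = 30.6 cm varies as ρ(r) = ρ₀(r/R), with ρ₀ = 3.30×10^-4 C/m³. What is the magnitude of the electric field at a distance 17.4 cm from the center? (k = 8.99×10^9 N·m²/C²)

Symmetry ⇒ E = E(r) r̂. Gaussian sphere of radius r = 17.4 cm (r < R).
Q_enc = ∫₀^r ρ(r')·4πr'² dr' = (4πρ₀/R) ∫₀^r r'^3 dr' = 4πρ₀ r^4/(4·R) = 3.106×10^-6 C.
Since E is radial and uniform over the Gaussian sphere, Φ = E·4πr² = Q_enc/ε₀.
E = k|Q_enc|/r² = (8.99×10^9)(3.106×10^-6)/(0.174)² = 9.22×10^5 N/C.

E ≈ 9.22×10^5 N/C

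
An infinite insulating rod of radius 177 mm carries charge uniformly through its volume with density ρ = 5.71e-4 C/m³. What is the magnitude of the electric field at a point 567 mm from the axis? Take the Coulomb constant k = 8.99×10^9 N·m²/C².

E ≈ 1.78×10^6 V/m

Choose a coaxial cylinder of radius r = 567 mm (arbitrary length L) as the Gaussian surface (r > 177 mm, full cross-section enclosed).
λ_enc = ρ·πR² = (5.71×10^-4)π(0.177)² = 5.62×10^-5 C/m.
Since E is radial and uniform over the curved surface, Φ = E·2πrL = Q_enc/ε₀ = λ_enc L/ε₀.
E = 2k|λ_enc|/r = 2(8.99×10^9)(5.62×10^-5)/(0.567) = 1.78e6 N/C.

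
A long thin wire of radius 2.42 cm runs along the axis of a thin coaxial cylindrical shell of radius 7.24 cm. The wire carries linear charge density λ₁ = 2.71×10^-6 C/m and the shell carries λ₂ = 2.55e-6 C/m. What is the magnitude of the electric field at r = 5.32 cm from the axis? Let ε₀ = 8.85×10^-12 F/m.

Take a coaxial cylindrical Gaussian surface of radius r = 5.32 cm and length L (between the conductors, 2.42 cm < r < 7.24 cm).
The shell at 7.24 cm lies outside the Gaussian surface, so λ_enc = λ₁ = 2.71e-6 C/m.
Gauss's law: E·2πrL = λ_enc L/ε₀.
E = |λ_enc|/(2πε₀r) = (2.71×10^-6)/(2π·8.85×10^-12·0.0532) = 9.16×10^5 N/C.

|E| = 9.16e5 N/C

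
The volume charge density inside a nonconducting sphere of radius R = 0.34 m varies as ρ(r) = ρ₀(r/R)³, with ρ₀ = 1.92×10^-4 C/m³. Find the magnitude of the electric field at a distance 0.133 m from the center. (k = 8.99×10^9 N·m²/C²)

E ≈ 2.88×10^4 N/C

By spherical symmetry E is radial; choose a Gaussian sphere of radius r = 0.133 m (r < R).
Integrate the density: Q_enc = 4π ∫₀^r ρ₀(r'/R)^3 r'² dr' = 4πρ₀ r^6/(6·R³) = 5.663×10^-8 C.
By Gauss's law, ∮E·dA = E·4πr² = Q_enc/ε₀.
E = k|Q_enc|/r² = (8.99×10^9)(5.663×10^-8)/(0.133)² = 2.88e4 N/C.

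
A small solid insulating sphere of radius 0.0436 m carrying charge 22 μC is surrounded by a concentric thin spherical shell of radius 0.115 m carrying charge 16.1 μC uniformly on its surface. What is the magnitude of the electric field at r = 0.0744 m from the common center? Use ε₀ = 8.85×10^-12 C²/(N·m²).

Take a concentric spherical Gaussian surface of radius r = 0.0744 m (between the bodies, 0.0436 m < r < 0.115 m).
The shell at 0.115 m lies outside the Gaussian surface, so Q_enc = 22 μC = 2.20×10^-5 C.
Since E is radial and uniform over the Gaussian sphere, Φ = E·4πr² = Q_enc/ε₀.
E = |Q_enc|/(4πε₀r²) = (2.20×10^-5)/(4π·8.85×10^-12·(0.0744)²) = 3.57×10^7 N/C.

|E| ≈ 3.57e7 V/m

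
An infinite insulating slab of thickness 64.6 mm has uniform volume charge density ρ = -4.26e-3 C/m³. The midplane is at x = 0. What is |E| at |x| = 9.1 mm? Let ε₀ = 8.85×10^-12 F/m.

By symmetry E is perpendicular to the slab. A Gaussian pillbox from −9.1 mm to +9.1 mm (face area A) lies entirely within the slab.
Q_enc = ρ·(2x)·A and flux = 2EA, so 2EA = 2ρxA/ε₀ ⇒ E = |ρ|x/ε₀.
E = (4.26e-3)(0.0091)/(8.85×10^-12) = 4.38×10^6 N/C.

|E| ≈ 4.38×10^6 V/m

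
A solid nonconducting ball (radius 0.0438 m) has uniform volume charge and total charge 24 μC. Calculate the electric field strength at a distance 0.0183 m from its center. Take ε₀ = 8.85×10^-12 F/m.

Take a concentric spherical Gaussian surface of radius r = 0.0183 m (r < R).
For a uniform sphere the enclosed fraction is (r/R)³, so Q_enc = (24 μC)(0.0183/0.0438)³ = 1.75e-6 C.
Gauss's law: E·4πr² = Q_enc/ε₀.
E = |Q_enc|/(4πε₀r²) = (1.75×10^-6)/(4π·8.85×10^-12·(0.0183)²) = 4.70e7 N/C.

|E| ≈ 4.70e7 N/C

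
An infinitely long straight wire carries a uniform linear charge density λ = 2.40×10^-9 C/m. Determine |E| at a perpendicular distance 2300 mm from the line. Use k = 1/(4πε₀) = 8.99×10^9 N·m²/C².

Take a coaxial cylindrical Gaussian surface of radius r = 2300 mm and length L.
Q_enc = λL, so λ_enc = 2.40×10^-9 C/m.
By Gauss's law (flux through the curved wall only), E·2πrL = λ_enc L/ε₀.
E = 2k|λ_enc|/r = 2(8.99×10^9)(2.40e-9)/(2.3) = 18.8 N/C.

|E| = 18.8 N/C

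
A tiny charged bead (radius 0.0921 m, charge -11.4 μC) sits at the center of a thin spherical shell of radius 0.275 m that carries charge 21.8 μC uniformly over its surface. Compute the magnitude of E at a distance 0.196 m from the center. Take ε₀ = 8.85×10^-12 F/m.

|E| = 2.67×10^6 N/C

Use a concentric Gaussian sphere at r = 0.196 m (between the bodies, 0.0921 m < r < 0.275 m).
The shell at 0.275 m lies outside the Gaussian surface, so Q_enc = -11.4 μC = -1.14e-5 C.
By Gauss's law, ∮E·dA = E·4πr² = Q_enc/ε₀.
E = |Q_enc|/(4πε₀r²) = (1.14×10^-5)/(4π·8.85×10^-12·(0.196)²) = 2.67×10^6 N/C.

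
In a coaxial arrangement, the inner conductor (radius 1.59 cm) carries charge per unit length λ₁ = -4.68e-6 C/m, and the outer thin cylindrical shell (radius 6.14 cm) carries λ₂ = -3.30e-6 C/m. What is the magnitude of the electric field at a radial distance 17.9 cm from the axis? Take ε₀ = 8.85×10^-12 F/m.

8.02×10^5 N/C

Take a coaxial cylindrical Gaussian surface of radius r = 17.9 cm and length L (r > 6.14 cm, enclosing both).
λ_enc = λ₁ + λ₂ = (-4.68×10^-6) + (-3.30e-6) = -7.98×10^-6 C/m.
Gauss's law: E·2πrL = λ_enc L/ε₀.
E = |λ_enc|/(2πε₀r) = (7.98×10^-6)/(2π·8.85×10^-12·0.179) = 8.02e5 N/C.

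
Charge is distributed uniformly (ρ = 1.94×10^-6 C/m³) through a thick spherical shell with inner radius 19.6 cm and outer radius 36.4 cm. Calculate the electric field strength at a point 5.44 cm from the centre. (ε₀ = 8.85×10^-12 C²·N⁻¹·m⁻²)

|E| = 0 V/m

By spherical symmetry E is radial; choose a Gaussian sphere of radius r = 5.44 cm (r < 19.6 cm, inside the empty cavity).
No charge is enclosed, so by Gauss's law E·4πr² = 0 ⇒ E = 0.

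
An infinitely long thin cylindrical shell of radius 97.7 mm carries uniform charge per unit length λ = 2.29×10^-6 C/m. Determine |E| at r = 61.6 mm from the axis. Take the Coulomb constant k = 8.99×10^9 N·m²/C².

Take a coaxial cylindrical Gaussian surface of radius r = 61.6 mm and length L (r < 97.7 mm, inside the shell).
All the surface charge lies outside this cylinder: Q_enc = 0, hence E = 0.

E = 0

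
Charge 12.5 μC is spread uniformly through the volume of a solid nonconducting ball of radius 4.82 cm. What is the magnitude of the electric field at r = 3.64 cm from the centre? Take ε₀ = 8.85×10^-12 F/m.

Use a concentric Gaussian sphere at r = 3.64 cm (r < R).
For a uniform sphere the enclosed fraction is (r/R)³, so Q_enc = (12.5 μC)(0.0364/0.0482)³ = 5.384×10^-6 C.
Gauss's law: E·4πr² = Q_enc/ε₀.
E = |Q_enc|/(4πε₀r²) = (5.384×10^-6)/(4π·8.85×10^-12·(0.0364)²) = 3.65×10^7 N/C.

3.65×10^7 N/C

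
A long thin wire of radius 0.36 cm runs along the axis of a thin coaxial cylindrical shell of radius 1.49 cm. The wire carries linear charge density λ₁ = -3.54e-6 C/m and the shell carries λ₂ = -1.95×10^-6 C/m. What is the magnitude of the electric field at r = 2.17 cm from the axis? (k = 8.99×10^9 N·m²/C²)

Coaxial Gaussian cylinder, radius r = 2.17 cm, length L (r > 1.49 cm, enclosing both).
λ_enc = λ₁ + λ₂ = (-3.54×10^-6) + (-1.95×10^-6) = -5.49×10^-6 C/m.
Gauss's law: E·2πrL = λ_enc L/ε₀.
E = 2k|λ_enc|/r = 2(8.99×10^9)(5.49e-6)/(0.0217) = 4.55e6 N/C.

|E| ≈ 4.55×10^6 N/C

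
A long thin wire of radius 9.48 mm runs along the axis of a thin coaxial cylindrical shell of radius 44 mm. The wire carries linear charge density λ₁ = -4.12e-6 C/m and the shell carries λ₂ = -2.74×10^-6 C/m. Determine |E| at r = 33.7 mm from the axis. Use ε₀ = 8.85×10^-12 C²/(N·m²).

|E| = 2.20×10^6 N/C

By cylindrical symmetry E is radial; use a coaxial Gaussian cylinder of radius 33.7 mm and length L (between the conductors, 9.48 mm < r < 44 mm).
The shell at 44 mm lies outside the Gaussian surface, so λ_enc = λ₁ = -4.12e-6 C/m.
By Gauss's law (flux through the curved wall only), E·2πrL = λ_enc L/ε₀.
E = |λ_enc|/(2πε₀r) = (4.12×10^-6)/(2π·8.85×10^-12·0.0337) = 2.20×10^6 N/C.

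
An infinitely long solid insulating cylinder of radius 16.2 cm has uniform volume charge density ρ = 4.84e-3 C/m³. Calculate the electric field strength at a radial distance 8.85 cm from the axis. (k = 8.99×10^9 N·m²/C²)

E ≈ 2.42e7 N/C

By cylindrical symmetry E is radial; use a coaxial Gaussian cylinder of radius 8.85 cm and length L (r < R).
Charge inside radius r per length L is ρ·πr²·L, so λ_enc = ρπr² = 1.191×10^-4 C/m.
By Gauss's law (flux through the curved wall only), E·2πrL = λ_enc L/ε₀.
E = 2k|λ_enc|/r = 2(8.99×10^9)(1.191×10^-4)/(0.0885) = 2.42×10^7 N/C.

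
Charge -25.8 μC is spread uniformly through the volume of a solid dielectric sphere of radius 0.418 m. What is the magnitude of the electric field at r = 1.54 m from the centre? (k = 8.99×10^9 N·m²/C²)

Use a concentric Gaussian sphere at r = 1.54 m (r > R, so the entire charge is enclosed).
Q_enc = -25.8 μC = -2.58×10^-5 C.
Applying ∮E·dA = Q_enc/ε₀ with Φ = E(4πr²):
E = k|Q_enc|/r² = (8.99×10^9)(2.58×10^-5)/(1.54)² = 9.78×10^4 N/C.

E = 9.78e4 N/C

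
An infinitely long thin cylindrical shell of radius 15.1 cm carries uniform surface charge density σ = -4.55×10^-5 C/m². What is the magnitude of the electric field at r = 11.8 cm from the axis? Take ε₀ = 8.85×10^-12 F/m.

Take a coaxial cylindrical Gaussian surface of radius r = 11.8 cm and length L (r < 15.1 cm, inside the shell).
All the surface charge lies outside this cylinder: Q_enc = 0, hence E = 0.

|E| = 0 N/C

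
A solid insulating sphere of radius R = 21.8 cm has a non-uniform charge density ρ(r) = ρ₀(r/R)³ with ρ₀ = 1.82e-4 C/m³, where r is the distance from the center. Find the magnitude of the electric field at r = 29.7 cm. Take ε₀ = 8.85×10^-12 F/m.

Take a concentric spherical Gaussian surface of radius r = 29.7 cm (r > R, all charge enclosed).
Q_enc = 4π ∫₀^R ρ₀(r'/R)^3 r'² dr' = 4πρ₀R³/6 = 3.949e-6 C.
Since E is radial and uniform over the Gaussian sphere, Φ = E·4πr² = Q_enc/ε₀.
E = |Q_enc|/(4πε₀r²) = (3.949×10^-6)/(4π·8.85×10^-12·(0.297)²) = 4.03×10^5 N/C.

4.03e5 N/C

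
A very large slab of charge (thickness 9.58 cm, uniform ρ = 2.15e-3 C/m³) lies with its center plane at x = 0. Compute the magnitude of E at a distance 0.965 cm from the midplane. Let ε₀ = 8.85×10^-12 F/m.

By symmetry E is perpendicular to the slab. A Gaussian pillbox from −0.965 cm to +0.965 cm (face area A) lies entirely within the slab.
Q_enc = ρ·(2x)·A and flux = 2EA, so 2EA = 2ρxA/ε₀ ⇒ E = |ρ|x/ε₀.
E = (2.15e-3)(0.00965)/(8.85×10^-12) = 2.34e6 N/C.

E ≈ 2.34×10^6 N/C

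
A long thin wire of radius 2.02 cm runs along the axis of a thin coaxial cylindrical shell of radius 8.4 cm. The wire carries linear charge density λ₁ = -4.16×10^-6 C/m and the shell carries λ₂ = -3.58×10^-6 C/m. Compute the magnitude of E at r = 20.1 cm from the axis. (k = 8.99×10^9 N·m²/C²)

Choose a coaxial cylinder of radius r = 20.1 cm (arbitrary length L) as the Gaussian surface (r > 8.4 cm, enclosing both).
λ_enc = λ₁ + λ₂ = (-4.16×10^-6) + (-3.58×10^-6) = -7.74e-6 C/m.
By Gauss's law (flux through the curved wall only), E·2πrL = λ_enc L/ε₀.
E = 2k|λ_enc|/r = 2(8.99×10^9)(7.74e-6)/(0.201) = 6.92×10^5 N/C.

6.92×10^5 N/C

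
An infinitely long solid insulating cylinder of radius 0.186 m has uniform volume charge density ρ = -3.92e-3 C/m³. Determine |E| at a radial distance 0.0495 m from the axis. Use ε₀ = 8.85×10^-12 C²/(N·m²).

E ≈ 1.10e7 N/C

By cylindrical symmetry E is radial; use a coaxial Gaussian cylinder of radius 0.0495 m and length L (r < R).
Charge inside radius r per length L is ρ·πr²·L, so λ_enc = ρπr² = -3.017e-5 C/m.
By Gauss's law (flux through the curved wall only), E·2πrL = λ_enc L/ε₀.
E = |λ_enc|/(2πε₀r) = (3.017×10^-5)/(2π·8.85×10^-12·0.0495) = 1.10×10^7 N/C.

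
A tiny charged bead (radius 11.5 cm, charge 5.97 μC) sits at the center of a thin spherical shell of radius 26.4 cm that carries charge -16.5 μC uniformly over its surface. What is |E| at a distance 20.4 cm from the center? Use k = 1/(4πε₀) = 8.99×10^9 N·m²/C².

|E| ≈ 1.29×10^6 N/C

Use a concentric Gaussian sphere at r = 20.4 cm (between the bodies, 11.5 cm < r < 26.4 cm).
Only the inner charge is enclosed; the outer shell contributes nothing inside itself. Q_enc = 5.97 μC = 5.97×10^-6 C.
Since E is radial and uniform over the Gaussian sphere, Φ = E·4πr² = Q_enc/ε₀.
E = k|Q_enc|/r² = (8.99×10^9)(5.97×10^-6)/(0.204)² = 1.29×10^6 N/C.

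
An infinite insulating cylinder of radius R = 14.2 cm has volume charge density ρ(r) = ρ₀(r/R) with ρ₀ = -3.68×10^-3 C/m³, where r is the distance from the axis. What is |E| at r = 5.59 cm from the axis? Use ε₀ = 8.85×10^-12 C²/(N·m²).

E ≈ 3.05×10^6 V/m

Take a coaxial cylindrical Gaussian surface of radius r = 5.59 cm and length L (r < R).
λ_enc = ∫₀^r ρ(r')·2πr' dr' = (2πρ₀/R)·r^3/3 = -9.481×10^-6 C/m.
Since E is radial and uniform over the curved surface, Φ = E·2πrL = Q_enc/ε₀ = λ_enc L/ε₀.
E = |λ_enc|/(2πε₀r) = (9.481×10^-6)/(2π·8.85×10^-12·0.0559) = 3.05×10^6 N/C.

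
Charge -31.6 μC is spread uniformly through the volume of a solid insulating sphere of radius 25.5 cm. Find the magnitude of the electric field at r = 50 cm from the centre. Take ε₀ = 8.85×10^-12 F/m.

1.14×10^6 N/C

Take a concentric spherical Gaussian surface of radius r = 50 cm (r > R, so the entire charge is enclosed).
Q_enc = -31.6 μC = -3.16×10^-5 C.
By Gauss's law, ∮E·dA = E·4πr² = Q_enc/ε₀.
E = |Q_enc|/(4πε₀r²) = (3.16e-5)/(4π·8.85×10^-12·(0.5)²) = 1.14×10^6 N/C.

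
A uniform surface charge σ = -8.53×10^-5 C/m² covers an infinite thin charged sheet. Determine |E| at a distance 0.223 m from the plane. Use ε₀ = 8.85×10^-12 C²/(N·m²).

E ≈ 4.82e6 N/C

The symmetry is planar: E is normal to the sheet and the same magnitude on both sides. Take a pillbox straddling the sheet with end-cap area A.
Only the two end caps contribute flux: Φ = 2EA. With Q_enc = σA, Gauss's law gives E = |σ|/(2ε₀).
E = |σ|/(2ε₀) = (8.53×10^-5)/(2·8.85×10^-12) = 4.82×10^6 N/C.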